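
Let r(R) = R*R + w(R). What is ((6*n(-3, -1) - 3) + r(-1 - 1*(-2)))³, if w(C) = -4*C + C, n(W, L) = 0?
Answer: -125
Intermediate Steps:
w(C) = -3*C
r(R) = R² - 3*R (r(R) = R*R - 3*R = R² - 3*R)
((6*n(-3, -1) - 3) + r(-1 - 1*(-2)))³ = ((6*0 - 3) + (-1 - 1*(-2))*(-3 + (-1 - 1*(-2))))³ = ((0 - 3) + (-1 + 2)*(-3 + (-1 + 2)))³ = (-3 + 1*(-3 + 1))³ = (-3 + 1*(-2))³ = (-3 - 2)³ = (-5)³ = -125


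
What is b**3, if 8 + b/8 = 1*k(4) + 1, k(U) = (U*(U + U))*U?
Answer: 907039232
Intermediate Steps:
k(U) = 2*U**3 (k(U) = (U*(2*U))*U = (2*U**2)*U = 2*U**3)
b = 968 (b = -64 + 8*(1*(2*4**3) + 1) = -64 + 8*(1*(2*64) + 1) = -64 + 8*(1*128 + 1) = -64 + 8*(128 + 1) = -64 + 8*129 = -64 + 1032 = 968)
b**3 = 968**3 = 907039232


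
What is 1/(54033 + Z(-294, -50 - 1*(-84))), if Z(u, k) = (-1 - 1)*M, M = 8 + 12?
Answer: 1/53993 ≈ 1.8521e-5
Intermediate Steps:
M = 20
Z(u, k) = -40 (Z(u, k) = (-1 - 1)*20 = -2*20 = -40)
1/(54033 + Z(-294, -50 - 1*(-84))) = 1/(54033 - 40) = 1/53993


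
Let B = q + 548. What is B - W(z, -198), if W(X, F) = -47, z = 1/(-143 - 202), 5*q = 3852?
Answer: 6827/5 ≈ 1365.4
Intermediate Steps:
q = 3852/5 (q = (1/5)*3852 = 3852/5 ≈ 770.40)
z = -1/345 (z = 1/(-345) = -1/345 ≈ -0.0028986)
B = 6592/5 (B = 3852/5 + 548 = 6592/5 ≈ 1318.4)
B - W(z, -198) = 6592/5 - 1*(-47) = 6592/5 + 47 = 6827/5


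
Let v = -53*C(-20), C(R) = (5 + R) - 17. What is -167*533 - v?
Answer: -90707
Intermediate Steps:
C(R) = -12 + R
v = 1696 (v = -53*(-12 - 20) = -53*(-32) = 1696)
-167*533 - v = -167*533 - 1*1696 = -89011 - 1696 = -90707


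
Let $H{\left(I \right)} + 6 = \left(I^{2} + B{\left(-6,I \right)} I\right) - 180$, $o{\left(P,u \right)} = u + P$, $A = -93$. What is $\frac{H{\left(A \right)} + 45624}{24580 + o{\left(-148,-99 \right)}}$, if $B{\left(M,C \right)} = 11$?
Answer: $\frac{17688}{8111} \approx 2.1807$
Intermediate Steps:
$o{\left(P,u \right)} = P + u$
$H{\left(I \right)} = -186 + I^{2} + 11 I$ ($H{\left(I \right)} = -6 - \left(180 - I^{2} - 11 I\right) = -6 + \left(-180 + I^{2} + 11 I\right) = -186 + I^{2} + 11 I$)
$\frac{H{\left(A \right)} + 45624}{24580 + o{\left(-148,-99 \right)}} = \frac{\left(-186 + \left(-93\right)^{2} + 11 \left(-93\right)\right) + 45624}{24580 - 247} = \frac{\left(-186 + 8649 - 1023\right) + 45624}{24580 - 247} = \frac{7440 + 45624}{24333} = 53064 \cdot \frac{1}{24333} = \frac{17688}{8111}$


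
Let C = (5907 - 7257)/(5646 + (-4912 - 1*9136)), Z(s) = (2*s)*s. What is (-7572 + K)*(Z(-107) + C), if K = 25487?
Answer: 1723336524295/4201 ≈ 4.1022e+8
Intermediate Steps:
Z(s) = 2*s²
C = 675/4201 (C = -1350/(5646 + (-4912 - 9136)) = -1350/(5646 - 14048) = -1350/(-8402) = -1350*(-1/8402) = 675/4201 ≈ 0.16068)
(-7572 + K)*(Z(-107) + C) = (-7572 + 25487)*(2*(-107)² + 675/4201) = 17915*(2*11449 + 675/4201) = 17915*(22898 + 675/4201) = 17915*(96195173/4201) = 1723336524295/4201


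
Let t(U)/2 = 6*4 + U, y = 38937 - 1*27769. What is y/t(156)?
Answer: 1396/45 ≈ 31.022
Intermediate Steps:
y = 11168 (y = 38937 - 27769 = 11168)
t(U) = 48 + 2*U (t(U) = 2*(6*4 + U) = 2*(24 + U) = 48 + 2*U)
y/t(156) = 11168/(48 + 2*156) = 11168/(48 + 312) = 11168/360 = 11168*(1/360) = 1396/45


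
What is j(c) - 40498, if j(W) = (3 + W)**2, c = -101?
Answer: -30894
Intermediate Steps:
j(c) - 40498 = (3 - 101)**2 - 40498 = (-98)**2 - 40498 = 9604 - 40498 = -30894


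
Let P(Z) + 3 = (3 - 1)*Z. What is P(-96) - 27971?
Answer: -28166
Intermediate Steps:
P(Z) = -3 + 2*Z (P(Z) = -3 + (3 - 1)*Z = -3 + 2*Z)
P(-96) - 27971 = (-3 + 2*(-96)) - 27971 = (-3 - 192) - 27971 = -195 - 27971 = -28166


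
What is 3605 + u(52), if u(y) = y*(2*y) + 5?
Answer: 9018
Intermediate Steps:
u(y) = 5 + 2*y**2 (u(y) = 2*y**2 + 5 = 5 + 2*y**2)
3605 + u(52) = 3605 + (5 + 2*52**2) = 3605 + (5 + 2*2704) = 3605 + (5 + 5408) = 3605 + 5413 = 9018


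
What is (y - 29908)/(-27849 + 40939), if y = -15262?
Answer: -4517/1309 ≈ -3.4507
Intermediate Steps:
(y - 29908)/(-27849 + 40939) = (-15262 - 29908)/(-27849 + 40939) = -45170/13090 = -45170*1/13090 = -4517/1309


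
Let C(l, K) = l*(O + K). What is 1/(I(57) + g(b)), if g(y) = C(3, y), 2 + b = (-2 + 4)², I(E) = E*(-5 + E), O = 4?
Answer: 1/2982 ≈ 0.00033535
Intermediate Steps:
C(l, K) = l*(4 + K)
b = 2 (b = -2 + (-2 + 4)² = -2 + 2² = -2 + 4 = 2)
g(y) = 12 + 3*y (g(y) = 3*(4 + y) = 12 + 3*y)
1/(I(57) + g(b)) = 1/(57*(-5 + 57) + (12 + 3*2)) = 1/(57*52 + (12 + 6)) = 1/(2964 + 18) = 1/2982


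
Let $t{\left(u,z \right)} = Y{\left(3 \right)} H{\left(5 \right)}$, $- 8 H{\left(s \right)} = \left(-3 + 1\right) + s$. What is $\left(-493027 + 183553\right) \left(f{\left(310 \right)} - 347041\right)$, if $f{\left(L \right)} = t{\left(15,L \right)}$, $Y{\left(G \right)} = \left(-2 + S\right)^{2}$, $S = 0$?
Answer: $107400630645$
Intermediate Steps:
$H{\left(s \right)} = \frac{1}{4} - \frac{s}{8}$ ($H{\left(s \right)} = - \frac{\left(-3 + 1\right) + s}{8} = - \frac{-2 + s}{8} = \frac{1}{4} - \frac{s}{8}$)
$Y{\left(G \right)} = 4$ ($Y{\left(G \right)} = \left(-2 + 0\right)^{2} = \left(-2\right)^{2} = 4$)
$t{\left(u,z \right)} = - \frac{3}{2}$ ($t{\left(u,z \right)} = 4 \left(\frac{1}{4} - \frac{5}{8}\right) = 4 \left(- \frac{3}{8}\right) = - \frac{3}{2}$)
$f{\left(L \right)} = - \frac{3}{2}$
$\left(-493027 + 183553\right) \left(f{\left(310 \right)} - 347041\right) = \left(-493027 + 183553\right) \left(- \frac{3}{2} - 347041\right) = \left(-309474\right) \left(- \frac{694085}{2}\right) = 107400630645$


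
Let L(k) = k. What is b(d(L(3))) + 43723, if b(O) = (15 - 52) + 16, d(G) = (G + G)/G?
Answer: 43702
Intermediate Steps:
d(G) = 2 (d(G) = (2*G)/G = 2)
b(O) = -21 (b(O) = -37 + 16 = -21)
b(d(L(3))) + 43723 = -21 + 43723 = 43702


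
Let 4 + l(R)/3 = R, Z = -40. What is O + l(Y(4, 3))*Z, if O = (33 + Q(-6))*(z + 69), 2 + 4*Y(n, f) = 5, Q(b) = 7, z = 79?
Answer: 6310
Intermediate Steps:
Y(n, f) = ¾ (Y(n, f) = -½ + (¼)*5 = -½ + 5/4 = ¾)
l(R) = -12 + 3*R
O = 5920 (O = (33 + 7)*(79 + 69) = 40*148 = 5920)
O + l(Y(4, 3))*Z = 5920 + (-12 + 3*(¾))*(-40) = 5920 + (-12 + 9/4)*(-40) = 5920 - 39/4*(-40) = 5920 + 390 = 6310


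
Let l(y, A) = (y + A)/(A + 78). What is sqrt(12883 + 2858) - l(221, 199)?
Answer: -420/277 + 3*sqrt(1749) ≈ 123.95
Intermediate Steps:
l(y, A) = (A + y)/(78 + A)
sqrt(12883 + 2858) - l(221, 199) = sqrt(12883 + 2858) - (199 + 221)/(78 + 199) = sqrt(15741) - 420/277 = 3*sqrt(1749) - 420/277 = -420/277 + 3*sqrt(1749)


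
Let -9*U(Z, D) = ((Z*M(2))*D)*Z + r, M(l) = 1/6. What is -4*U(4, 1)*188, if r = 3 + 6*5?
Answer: 80464/27 ≈ 2980.1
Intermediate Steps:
M(l) = 1/6
r = 33 (r = 3 + 30 = 33)
U(Z, D) = -11/3 - D*Z**2/54 (U(Z, D) = -(((Z*(1/6))*D)*Z + 33)/9 = -(((Z/6)*D)*Z + 33)/9 = -((D*Z/6)*Z + 33)/9 = -(D*Z**2/6 + 33)/9 = -(33 + D*Z**2/6)/9 = -11/3 - D*Z**2/54)
-4*U(4, 1)*188 = -4*(-11/3 - 1/54*1*4**2)*188 = -4*(-11/3 - 1/54*1*16)*188 = -4*(-11/3 - 8/27)*188 = -4*(-107/27)*188 = (428/27)*188 = 80464/27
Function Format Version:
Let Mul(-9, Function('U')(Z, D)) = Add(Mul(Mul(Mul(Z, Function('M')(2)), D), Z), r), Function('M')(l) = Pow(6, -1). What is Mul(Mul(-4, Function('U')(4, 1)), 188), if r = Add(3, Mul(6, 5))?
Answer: Rational(80464, 27) ≈ 2980.1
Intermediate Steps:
Function('M')(l) = Rational(1, 6)
r = 33 (r = Add(3, 30) = 33)
Function('U')(Z, D) = Add(Rational(-11, 3), Mul(Rational(-1, 54), D, Pow(Z, 2))) (Function('U')(Z, D) = Mul(Rational(-1, 9), Add(Mul(Mul(Mul(Z, Rational(1, 6)), D), Z), 33)) = Mul(Rational(-1, 9), Add(Mul(Mul(Mul(Rational(1, 6), Z), D), Z), 33)) = Mul(Rational(-1, 9), Add(Mul(Mul(Rational(1, 6), D, Z), Z), 33)) = Mul(Rational(-1, 9), Add(Mul(Rational(1, 6), D, Pow(Z, 2)), 33)) = Mul(Rational(-1, 9), Add(33, Mul(Rational(1, 6), D, Pow(Z, 2)))) = Add(Rational(-11, 3), Mul(Rational(-1, 54), D, Pow(Z, 2))))
Mul(Mul(-4, Function('U')(4, 1)), 188) = Mul(Mul(-4, Add(Rational(-11, 3), Mul(Rational(-1, 54), 1, Pow(4, 2)))), 188) = Mul(Mul(-4, Add(Rational(-11, 3), Mul(Rational(-1, 54), 1, 16))), 188) = Mul(Mul(-4, Add(Rational(-11, 3), Rational(-8, 27))), 188) = Mul(Mul(-4, Rational(-107, 27)), 188) = Mul(Rational(428, 27), 188) = Rational(80464, 27)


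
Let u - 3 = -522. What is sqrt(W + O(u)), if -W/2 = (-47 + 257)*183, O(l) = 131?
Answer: 277*I ≈ 277.0*I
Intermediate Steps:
u = -519 (u = 3 - 522 = -519)
W = -76860 (W = -2*(-47 + 257)*183 = -420*183 = -2*38430 = -76860)
sqrt(W + O(u)) = sqrt(-76860 + 131) = sqrt(-76729) = 277*I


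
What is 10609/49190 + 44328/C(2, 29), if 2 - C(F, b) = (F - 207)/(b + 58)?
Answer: 189707026651/18643010 ≈ 10176.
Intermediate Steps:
C(F, b) = 2 - (-207 + F)/(58 + b) (C(F, b) = 2 - (F - 207)/(b + 58) = 2 - (-207 + F)/(58 + b))
10609/49190 + 44328/C(2, 29) = 10609/49190 + 44328/(((323 - 1*2 + 2*29)/(58 + 29))) = 10609*(1/49190) + 44328/(((323 - 2 + 58)/87)) = 10609/49190 + 44328/(((1/87)*379)) = 10609/49190 + 44328/(379/87) = 10609/49190 + 44328*(87/379) = 10609/49190 + 3856536/379 = 189707026651/18643010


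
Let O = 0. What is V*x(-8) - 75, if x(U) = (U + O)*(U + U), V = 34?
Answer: 4277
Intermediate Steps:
x(U) = 2*U² (x(U) = (U + 0)*(U + U) = U*(2*U) = 2*U²)
V*x(-8) - 75 = 34*(2*(-8)²) - 75 = 34*(2*64) - 75 = 34*128 - 75 = 4352 - 75 = 4277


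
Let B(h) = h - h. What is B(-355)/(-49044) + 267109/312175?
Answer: 267109/312175 ≈ 0.85564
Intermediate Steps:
B(h) = 0
B(-355)/(-49044) + 267109/312175 = 0/(-49044) + 267109/312175 = 0*(-1/49044) + 267109*(1/312175) = 0 + 267109/312175 = 267109/312175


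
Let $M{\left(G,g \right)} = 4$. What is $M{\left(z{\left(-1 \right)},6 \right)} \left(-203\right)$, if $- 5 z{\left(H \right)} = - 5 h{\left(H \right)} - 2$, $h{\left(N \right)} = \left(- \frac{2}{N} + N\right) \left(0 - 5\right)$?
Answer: $-812$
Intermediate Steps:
$h{\left(N \right)} = - 5 N + \frac{10}{N}$ ($h{\left(N \right)} = \left(N - \frac{2}{N}\right) \left(-5\right) = - 5 N + \frac{10}{N}$)
$z{\left(H \right)} = \frac{2}{5} - 5 H + \frac{10}{H}$ ($z{\left(H \right)} = - \frac{- 5 \left(- 5 H + \frac{10}{H}\right) - 2}{5} = - \frac{\left(- \frac{50}{H} + 25 H\right) - 2}{5} = - \frac{-2 - \frac{50}{H} + 25 H}{5} = \frac{2}{5} - 5 H + \frac{10}{H}$)
$M{\left(z{\left(-1 \right)},6 \right)} \left(-203\right) = 4 \left(-203\right) = -812$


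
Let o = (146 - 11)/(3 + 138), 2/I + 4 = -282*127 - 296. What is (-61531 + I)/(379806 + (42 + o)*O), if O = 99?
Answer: -52220067596/325942627491 ≈ -0.16021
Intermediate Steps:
I = -1/18057 (I = 2/(-4 + (-282*127 - 296)) = 2/(-4 + (-35814 - 296)) = 2/(-4 - 36110) = 2/(-36114) = 2*(-1/36114) = -1/18057 ≈ -5.5380e-5)
o = 45/47 (o = 135/141 = 135*(1/141) = 45/47 ≈ 0.95745)
(-61531 + I)/(379806 + (42 + o)*O) = (-61531 - 1/18057)/(379806 + (42 + 45/47)*99) = -1111065268/(18057*(379806 + (2019/47)*99)) = -1111065268/(18057*(379806 + 199881/47)) = -1111065268/(18057*18050763/47) = -1111065268/18057*47/18050763 = -52220067596/325942627491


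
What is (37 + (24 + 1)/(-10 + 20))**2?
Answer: 6241/4 ≈ 1560.3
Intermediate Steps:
(37 + (24 + 1)/(-10 + 20))**2 = (37 + 25/10)**2 = (37 + 25*(1/10))**2 = (37 + 5/2)**2 = (79/2)**2 = 6241/4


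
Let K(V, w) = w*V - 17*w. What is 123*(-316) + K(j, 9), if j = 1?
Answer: -39012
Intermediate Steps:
K(V, w) = -17*w + V*w (K(V, w) = V*w - 17*w = -17*w + V*w)
123*(-316) + K(j, 9) = 123*(-316) + 9*(-17 + 1) = -38868 + 9*(-16) = -38868 - 144 = -39012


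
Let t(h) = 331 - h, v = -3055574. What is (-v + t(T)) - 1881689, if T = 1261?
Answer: 1172955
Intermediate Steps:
(-v + t(T)) - 1881689 = (-1*(-3055574) + (331 - 1*1261)) - 1881689 = (3055574 + (331 - 1261)) - 1881689 = (3055574 - 930) - 1881689 = 3054644 - 1881689 = 1172955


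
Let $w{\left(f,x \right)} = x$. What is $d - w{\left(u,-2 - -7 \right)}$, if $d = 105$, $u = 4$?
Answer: $100$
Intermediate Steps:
$d - w{\left(u,-2 - -7 \right)} = 105 - \left(-2 - -7\right) = 105 - \left(-2 + 7\right) = 105 - 5 = 100$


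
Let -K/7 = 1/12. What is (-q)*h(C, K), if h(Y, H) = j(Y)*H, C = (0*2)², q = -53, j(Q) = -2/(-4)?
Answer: -371/24 ≈ -15.458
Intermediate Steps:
j(Q) = ½ (j(Q) = -2*(-¼) = ½)
K = -7/12 ≈ -0.58333
C = 0 (C = 0² = 0)
h(Y, H) = H/2
(-q)*h(C, K) = (-1*(-53))*((½)*(-7/12)) = 53*(-7/24) = -371/24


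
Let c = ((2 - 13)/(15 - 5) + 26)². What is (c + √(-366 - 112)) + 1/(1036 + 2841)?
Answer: 240377977/387700 + I*√478 ≈ 620.01 + 21.863*I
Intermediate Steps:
c = 62001/100 (c = (-11/10 + 26)² = (249/10)² = 62001/100 ≈ 620.01)
(c + √(-366 - 112)) + 1/(1036 + 2841) = (62001/100 + √(-366 - 112)) + 1/(1036 + 2841) = (62001/100 + √(-478)) + 1/3877 = (62001/100 + I*√478) + 1/3877 = 240377977/387700 + I*√478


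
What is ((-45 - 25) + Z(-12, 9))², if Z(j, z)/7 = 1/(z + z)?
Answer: 1570009/324 ≈ 4845.7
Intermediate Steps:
Z(j, z) = 7/(2*z) (Z(j, z) = 7/(z + z) = 7/((2*z)) = 7*(1/(2*z)) = 7/(2*z))
((-45 - 25) + Z(-12, 9))² = ((-45 - 25) + (7/2)/9)² = (-70 + (7/2)*(⅑))² = (-70 + 7/18)² = (-1253/18)² = 1570009/324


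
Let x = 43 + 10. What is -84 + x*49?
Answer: 2513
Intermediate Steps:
x = 53
-84 + x*49 = -84 + 53*49 = -84 + 2597 = 2513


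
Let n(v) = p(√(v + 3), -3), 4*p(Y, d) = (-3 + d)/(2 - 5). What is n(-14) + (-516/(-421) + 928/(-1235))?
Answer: 1013079/1039870 ≈ 0.97424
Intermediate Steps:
p(Y, d) = ¼ - d/12 (p(Y, d) = ((-3 + d)/(2 - 5))/4 = ((-3 + d)/(-3))/4 = ((-3 + d)*(-⅓))/4 = (1 - d/3)/4 = ¼ - d/12)
n(v) = ½ (n(v) = ¼ - 1/12*(-3) = ¼ + ¼ = ½)
n(-14) + (-516/(-421) + 928/(-1235)) = ½ + (-516/(-421) + 928/(-1235)) = ½ + (-516*(-1/421) + 928*(-1/1235)) = ½ + (516/421 - 928/1235) = ½ + 246572/519935 = 1013079/1039870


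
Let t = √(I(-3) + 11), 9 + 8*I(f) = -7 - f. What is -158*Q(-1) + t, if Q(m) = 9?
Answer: -1422 + 5*√6/4 ≈ -1418.9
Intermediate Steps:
I(f) = -2 - f/8 (I(f) = -9/8 + (-7 - f)/8 = -9/8 + (-7/8 - f/8) = -2 - f/8)
t = 5*√6/4 (t = √((-2 - ⅛*(-3)) + 11) = √((-2 + 3/8) + 11) = √(-13/8 + 11) = √(75/8) = 5*√6/4 ≈ 3.0619)
-158*Q(-1) + t = -158*9 + 5*√6/4 = -1422 + 5*√6/4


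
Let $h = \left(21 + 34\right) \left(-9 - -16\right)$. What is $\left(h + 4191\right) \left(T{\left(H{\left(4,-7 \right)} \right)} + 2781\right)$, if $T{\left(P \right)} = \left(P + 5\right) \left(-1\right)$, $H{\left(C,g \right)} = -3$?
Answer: $12716704$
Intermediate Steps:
$T{\left(P \right)} = -5 - P$ ($T{\left(P \right)} = \left(5 + P\right) \left(-1\right) = -5 - P$)
$h = 385$ ($h = 55 \left(-9 + 16\right) = 55 \cdot 7 = 385$)
$\left(h + 4191\right) \left(T{\left(H{\left(4,-7 \right)} \right)} + 2781\right) = \left(385 + 4191\right) \left(\left(-5 - -3\right) + 2781\right) = 4576 \left(\left(-5 + 3\right) + 2781\right) = 4576 \left(-2 + 2781\right) = 4576 \cdot 2779 = 12716704$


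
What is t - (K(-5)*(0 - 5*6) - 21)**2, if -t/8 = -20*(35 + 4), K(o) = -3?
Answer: 1479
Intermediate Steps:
t = 6240 (t = -(-160)*(35 + 4) = -(-160)*39 = -8*(-780) = 6240)
t - (K(-5)*(0 - 5*6) - 21)**2 = 6240 - (-3*(0 - 5*6) - 21)**2 = 6240 - (-3*(0 - 30) - 21)**2 = 6240 - (-3*(-30) - 21)**2 = 6240 - (90 - 21)**2 = 6240 - 1*69**2 = 6240 - 1*4761 = 6240 - 4761 = 1479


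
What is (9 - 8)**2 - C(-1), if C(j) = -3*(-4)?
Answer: -11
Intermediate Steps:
C(j) = 12
(9 - 8)**2 - C(-1) = (9 - 8)**2 - 1*12 = 1**2 - 12 = 1 - 12 = -11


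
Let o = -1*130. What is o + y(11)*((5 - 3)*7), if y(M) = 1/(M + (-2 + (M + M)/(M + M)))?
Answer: -643/5 ≈ -128.60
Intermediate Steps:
y(M) = 1/(-1 + M) (y(M) = 1/(M + (-2 + (2*M)/((2*M)))) = 1/(M + (-2 + (2*M)*(1/(2*M)))) = 1/(M + (-2 + 1)) = 1/(M - 1) = 1/(-1 + M))
o = -130
o + y(11)*((5 - 3)*7) = -130 + ((5 - 3)*7)/(-1 + 11) = -130 + (2*7)/10 = -130 + (⅒)*14 = -130 + 7/5 = -643/5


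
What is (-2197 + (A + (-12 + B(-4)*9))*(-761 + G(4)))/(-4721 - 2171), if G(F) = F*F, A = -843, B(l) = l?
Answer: -330799/3446 ≈ -95.995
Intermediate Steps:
G(F) = F²
(-2197 + (A + (-12 + B(-4)*9))*(-761 + G(4)))/(-4721 - 2171) = (-2197 + (-843 + (-12 - 4*9))*(-761 + 4²))/(-4721 - 2171) = (-2197 + (-843 + (-12 - 36))*(-761 + 16))/(-6892) = (-2197 + (-843 - 48)*(-745))*(-1/6892) = (-2197 - 891*(-745))*(-1/6892) = (-2197 + 663795)*(-1/6892) = 661598*(-1/6892) = -330799/3446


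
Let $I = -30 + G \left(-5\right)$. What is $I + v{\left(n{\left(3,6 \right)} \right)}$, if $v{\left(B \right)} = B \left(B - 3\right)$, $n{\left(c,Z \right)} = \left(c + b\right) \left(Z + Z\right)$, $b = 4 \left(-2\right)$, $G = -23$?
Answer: $3865$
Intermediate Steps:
$b = -8$
$n{\left(c,Z \right)} = 2 Z \left(-8 + c\right)$ ($n{\left(c,Z \right)} = \left(c - 8\right) \left(Z + Z\right) = \left(-8 + c\right) 2 Z = 2 Z \left(-8 + c\right)$)
$I = 85$ ($I = -30 - -115 = -30 + 115 = 85$)
$v{\left(B \right)} = B \left(-3 + B\right)$
$I + v{\left(n{\left(3,6 \right)} \right)} = 85 + 2 \cdot 6 \left(-8 + 3\right) \left(-3 + 2 \cdot 6 \left(-8 + 3\right)\right) = 85 + 2 \cdot 6 \left(-5\right) \left(-3 + 2 \cdot 6 \left(-5\right)\right) = 85 - 60 \left(-3 - 60\right) = 85 - -3780 = 85 + 3780 = 3865$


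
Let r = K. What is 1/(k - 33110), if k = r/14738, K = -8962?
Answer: -7369/243992071 ≈ -3.0202e-5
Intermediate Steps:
r = -8962
k = -4481/7369 (k = -8962/14738 = -8962*1/14738 = -4481/7369 ≈ -0.60809)
1/(k - 33110) = 1/(-4481/7369 - 33110) = 1/(-243992071/7369) = -7369/243992071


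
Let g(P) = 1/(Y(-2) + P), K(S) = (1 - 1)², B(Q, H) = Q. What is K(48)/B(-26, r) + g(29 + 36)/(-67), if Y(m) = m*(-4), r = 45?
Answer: -1/4891 ≈ -0.00020446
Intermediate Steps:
Y(m) = -4*m
K(S) = 0 (K(S) = 0² = 0)
g(P) = 1/(8 + P) (g(P) = 1/(-4*(-2) + P) = 1/(8 + P))
K(48)/B(-26, r) + g(29 + 36)/(-67) = 0/(-26) + 1/((8 + (29 + 36))*(-67)) = 0*(-1/26) - 1/67/(8 + 65) = 0 - 1/67/73 = 0 + (1/73)*(-1/67) = 0 - 1/4891 = -1/4891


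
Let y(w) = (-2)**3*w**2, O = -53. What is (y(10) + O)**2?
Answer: 727609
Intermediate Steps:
y(w) = -8*w**2
(y(10) + O)**2 = (-8*10**2 - 53)**2 = (-8*100 - 53)**2 = (-800 - 53)**2 = (-853)**2 = 727609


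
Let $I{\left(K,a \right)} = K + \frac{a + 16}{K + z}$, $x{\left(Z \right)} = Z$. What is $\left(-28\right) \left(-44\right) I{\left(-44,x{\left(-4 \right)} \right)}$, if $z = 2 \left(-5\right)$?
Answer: $- \frac{490336}{9} \approx -54482.0$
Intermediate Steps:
$z = -10$
$I{\left(K,a \right)} = K + \frac{16 + a}{-10 + K}$ ($I{\left(K,a \right)} = K + \frac{a + 16}{K - 10} = K + \frac{16 + a}{-10 + K}$)
$\left(-28\right) \left(-44\right) I{\left(-44,x{\left(-4 \right)} \right)} = \left(-28\right) \left(-44\right) \frac{16 - 4 + \left(-44\right)^{2} - -440}{-10 - 44} = 1232 \frac{16 - 4 + 1936 + 440}{-54} = 1232 \left(\left(- \frac{1}{54}\right) 2388\right) = 1232 \left(- \frac{398}{9}\right) = - \frac{490336}{9}$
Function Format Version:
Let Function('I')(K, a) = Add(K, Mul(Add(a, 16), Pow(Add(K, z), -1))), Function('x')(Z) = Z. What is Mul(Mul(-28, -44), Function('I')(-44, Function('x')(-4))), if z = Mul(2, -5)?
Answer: Rational(-490336, 9) ≈ -54482.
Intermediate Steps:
z = -10
Function('I')(K, a) = Add(K, Mul(Pow(Add(-10, K), -1), Add(16, a))) (Function('I')(K, a) = Add(K, Mul(Add(a, 16), Pow(Add(K, -10), -1))) = Add(K, Mul(Add(16, a), Pow(Add(-10, K), -1))) = Add(K, Mul(Pow(Add(-10, K), -1), Add(16, a))))
Mul(Mul(-28, -44), Function('I')(-44, Function('x')(-4))) = Mul(Mul(-28, -44), Mul(Pow(Add(-10, -44), -1), Add(16, -4, Pow(-44, 2), Mul(-10, -44)))) = Mul(1232, Mul(Pow(-54, -1), Add(16, -4, 1936, 440))) = Mul(1232, Mul(Rational(-1, 54), 2388)) = Mul(1232, Rational(-398, 9)) = Rational(-490336, 9)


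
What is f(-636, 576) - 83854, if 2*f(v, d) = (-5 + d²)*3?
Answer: 827605/2 ≈ 4.1380e+5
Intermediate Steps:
f(v, d) = -15/2 + 3*d²/2 (f(v, d) = ((-5 + d²)*3)/2 = (-15 + 3*d²)/2 = -15/2 + 3*d²/2)
f(-636, 576) - 83854 = (-15/2 + (3/2)*576²) - 83854 = (-15/2 + (3/2)*331776) - 83854 = (-15/2 + 497664) - 83854 = 995313/2 - 83854 = 827605/2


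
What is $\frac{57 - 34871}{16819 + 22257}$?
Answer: $- \frac{17407}{19538} \approx -0.89093$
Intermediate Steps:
$\frac{57 - 34871}{16819 + 22257} = - \frac{34814}{39076} = \left(-34814\right) \frac{1}{39076} = - \frac{17407}{19538}$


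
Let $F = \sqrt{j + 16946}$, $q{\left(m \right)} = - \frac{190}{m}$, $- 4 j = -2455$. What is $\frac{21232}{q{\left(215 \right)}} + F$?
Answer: $- \frac{456488}{19} + \frac{\sqrt{70239}}{2} \approx -23893.0$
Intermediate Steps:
$j = \frac{2455}{4}$ ($j = \left(- \frac{1}{4}\right) \left(-2455\right) = \frac{2455}{4} \approx 613.75$)
$F = \frac{\sqrt{70239}}{2}$ ($F = \sqrt{\frac{2455}{4} + 16946} = \sqrt{\frac{70239}{4}} = \frac{\sqrt{70239}}{2} \approx 132.51$)
$\frac{21232}{q{\left(215 \right)}} + F = \frac{21232}{\left(-190\right) \frac{1}{215}} + \frac{\sqrt{70239}}{2} = \frac{21232}{- \frac{38}{43}} + \frac{\sqrt{70239}}{2} = 21232 \left(- \frac{43}{38}\right) + \frac{\sqrt{70239}}{2} = - \frac{456488}{19} + \frac{\sqrt{70239}}{2}$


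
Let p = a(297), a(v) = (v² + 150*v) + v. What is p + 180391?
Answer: 313447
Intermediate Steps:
a(v) = v² + 151*v
p = 133056 (p = 297*(151 + 297) = 297*448 = 133056)
p + 180391 = 133056 + 180391 = 313447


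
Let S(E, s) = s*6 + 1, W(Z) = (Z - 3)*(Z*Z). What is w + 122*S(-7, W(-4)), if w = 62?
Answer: -81800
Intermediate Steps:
W(Z) = Z**2*(-3 + Z) (W(Z) = (-3 + Z)*Z**2 = Z**2*(-3 + Z))
S(E, s) = 1 + 6*s (S(E, s) = 6*s + 1 = 1 + 6*s)
w + 122*S(-7, W(-4)) = 62 + 122*(1 + 6*((-4)**2*(-3 - 4))) = 62 + 122*(1 + 6*(16*(-7))) = 62 + 122*(1 + 6*(-112)) = 62 + 122*(1 - 672) = 62 + 122*(-671) = 62 - 81862 = -81800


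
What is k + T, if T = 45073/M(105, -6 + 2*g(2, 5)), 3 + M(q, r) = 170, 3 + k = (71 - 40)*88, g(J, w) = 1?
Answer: 500148/167 ≈ 2994.9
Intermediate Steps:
k = 2725 (k = -3 + (71 - 40)*88 = -3 + 31*88 = -3 + 2728 = 2725)
M(q, r) = 167 (M(q, r) = -3 + 170 = 167)
T = 45073/167 ≈ 269.90
k + T = 2725 + 45073/167 = 500148/167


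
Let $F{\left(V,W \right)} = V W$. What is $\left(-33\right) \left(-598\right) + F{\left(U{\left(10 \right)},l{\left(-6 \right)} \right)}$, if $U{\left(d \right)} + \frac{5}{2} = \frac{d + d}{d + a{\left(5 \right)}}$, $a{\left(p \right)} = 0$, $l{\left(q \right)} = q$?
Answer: $19737$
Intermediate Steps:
$U{\left(d \right)} = - \frac{1}{2}$ ($U{\left(d \right)} = - \frac{5}{2} + \frac{d + d}{d + 0} = - \frac{5}{2} + \frac{2 d}{d} = - \frac{5}{2} + 2 = - \frac{1}{2}$)
$\left(-33\right) \left(-598\right) + F{\left(U{\left(10 \right)},l{\left(-6 \right)} \right)} = \left(-33\right) \left(-598\right) - -3 = 19734 + 3 = 19737$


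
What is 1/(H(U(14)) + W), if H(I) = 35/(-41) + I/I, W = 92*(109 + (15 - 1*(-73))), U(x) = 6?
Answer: 41/743090 ≈ 5.5175e-5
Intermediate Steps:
W = 18124 (W = 92*(109 + (15 + 73)) = 92*(109 + 88) = 92*197 = 18124)
H(I) = 6/41 (H(I) = 35*(-1/41) + 1 = -35/41 + 1 = 6/41)
1/(H(U(14)) + W) = 1/(6/41 + 18124) = 1/(743090/41) = 41/743090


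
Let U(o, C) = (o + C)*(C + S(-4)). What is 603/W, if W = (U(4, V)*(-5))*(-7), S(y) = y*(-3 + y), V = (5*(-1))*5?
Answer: -67/245 ≈ -0.27347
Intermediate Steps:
V = -25 (V = -5*5 = -25)
U(o, C) = (28 + C)*(C + o) (U(o, C) = (o + C)*(C - 4*(-3 - 4)) = (C + o)*(C - 4*(-7)) = (C + o)*(C + 28) = (C + o)*(28 + C) = (28 + C)*(C + o))
W = -2205 (W = (((-25)² + 28*(-25) + 28*4 - 25*4)*(-5))*(-7) = ((625 - 700 + 112 - 100)*(-5))*(-7) = -63*(-5)*(-7) = 315*(-7) = -2205)
603/W = 603/(-2205) = 603*(-1/2205) = -67/245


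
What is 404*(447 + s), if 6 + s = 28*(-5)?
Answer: 121604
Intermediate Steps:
s = -146 (s = -6 + 28*(-5) = -6 - 140 = -146)
404*(447 + s) = 404*(447 - 146) = 404*301 = 121604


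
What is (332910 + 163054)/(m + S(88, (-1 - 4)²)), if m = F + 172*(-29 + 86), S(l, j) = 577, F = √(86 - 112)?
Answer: 5148602284/107765187 - 495964*I*√26/107765187 ≈ 47.776 - 0.023467*I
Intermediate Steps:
F = I*√26 (F = √(-26) = I*√26 ≈ 5.099*I)
m = 9804 + I*√26 (m = I*√26 + 172*(-29 + 86) = I*√26 + 172*57 = I*√26 + 9804 = 9804 + I*√26 ≈ 9804.0 + 5.099*I)
(332910 + 163054)/(m + S(88, (-1 - 4)²)) = (332910 + 163054)/((9804 + I*√26) + 577) = 495964/(10381 + I*√26)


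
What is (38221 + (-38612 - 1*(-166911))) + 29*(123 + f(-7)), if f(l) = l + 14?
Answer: 170290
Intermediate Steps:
f(l) = 14 + l
(38221 + (-38612 - 1*(-166911))) + 29*(123 + f(-7)) = (38221 + (-38612 - 1*(-166911))) + 29*(123 + (14 - 7)) = (38221 + (-38612 + 166911)) + 29*(123 + 7) = (38221 + 128299) + 29*130 = 166520 + 3770 = 170290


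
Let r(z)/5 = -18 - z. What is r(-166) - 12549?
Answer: -11809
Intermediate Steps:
r(z) = -90 - 5*z (r(z) = 5*(-18 - z) = -90 - 5*z)
r(-166) - 12549 = (-90 - 5*(-166)) - 12549 = (-90 + 830) - 12549 = 740 - 12549 = -11809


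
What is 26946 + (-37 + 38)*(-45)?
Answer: 26901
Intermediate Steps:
26946 + (-37 + 38)*(-45) = 26946 + 1*(-45) = 26946 - 45 = 26901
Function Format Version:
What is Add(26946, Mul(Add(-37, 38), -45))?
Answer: 26901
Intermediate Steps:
Add(26946, Mul(Add(-37, 38), -45)) = Add(26946, Mul(1, -45)) = Add(26946, -45) = 26901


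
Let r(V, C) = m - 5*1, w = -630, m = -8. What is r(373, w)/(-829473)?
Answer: 13/829473 ≈ 1.5673e-5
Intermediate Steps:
r(V, C) = -13 (r(V, C) = -8 - 5*1 = -8 - 5 = -13)
r(373, w)/(-829473) = -13/(-829473) = -13*(-1/829473) = 13/829473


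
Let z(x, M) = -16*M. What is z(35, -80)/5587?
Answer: 1280/5587 ≈ 0.22910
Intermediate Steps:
z(35, -80)/5587 = -16*(-80)/5587 = 1280*(1/5587) = 1280/5587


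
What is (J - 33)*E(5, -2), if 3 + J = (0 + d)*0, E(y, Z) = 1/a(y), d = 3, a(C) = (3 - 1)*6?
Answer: -3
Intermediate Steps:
a(C) = 12 (a(C) = 2*6 = 12)
E(y, Z) = 1/12
J = -3 (J = -3 + (0 + 3)*0 = -3 + 3*0 = -3 + 0 = -3)
(J - 33)*E(5, -2) = (-3 - 33)*(1/12) = -36*1/12 = -3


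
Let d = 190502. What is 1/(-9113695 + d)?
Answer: -1/8923193 ≈ -1.1207e-7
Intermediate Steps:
1/(-9113695 + d) = 1/(-9113695 + 190502) = 1/(-8923193) = -1/8923193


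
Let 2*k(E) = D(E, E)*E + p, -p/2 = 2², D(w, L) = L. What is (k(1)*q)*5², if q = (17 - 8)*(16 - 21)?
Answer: 7875/2 ≈ 3937.5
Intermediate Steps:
q = -45 (q = 9*(-5) = -45)
p = -8 (p = -2*2² = -2*4 = -8)
k(E) = -4 + E²/2 (k(E) = (E*E - 8)/2 = (E² - 8)/2 = (-8 + E²)/2 = -4 + E²/2)
(k(1)*q)*5² = ((-4 + (½)*1²)*(-45))*5² = ((-4 + (½)*1)*(-45))*25 = ((-4 + ½)*(-45))*25 = -7/2*(-45)*25 = (315/2)*25 = 7875/2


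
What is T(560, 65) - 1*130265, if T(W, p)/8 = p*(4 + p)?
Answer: -94385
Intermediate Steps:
T(W, p) = 8*p*(4 + p) (T(W, p) = 8*(p*(4 + p)) = 8*p*(4 + p))
T(560, 65) - 1*130265 = 8*65*(4 + 65) - 1*130265 = 8*65*69 - 130265 = 35880 - 130265 = -94385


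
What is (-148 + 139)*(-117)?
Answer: 1053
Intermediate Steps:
(-148 + 139)*(-117) = -9*(-117) = 1053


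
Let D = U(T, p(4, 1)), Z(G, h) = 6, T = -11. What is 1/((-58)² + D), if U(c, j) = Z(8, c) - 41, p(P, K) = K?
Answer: 1/3329 ≈ 0.00030039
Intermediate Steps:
U(c, j) = -35 (U(c, j) = 6 - 41 = -35)
D = -35
1/((-58)² + D) = 1/((-58)² - 35) = 1/(3364 - 35) = 1/3329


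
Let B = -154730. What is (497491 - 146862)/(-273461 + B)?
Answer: -350629/428191 ≈ -0.81886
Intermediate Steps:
(497491 - 146862)/(-273461 + B) = (497491 - 146862)/(-273461 - 154730) = 350629/(-428191) = 350629*(-1/428191) = -350629/428191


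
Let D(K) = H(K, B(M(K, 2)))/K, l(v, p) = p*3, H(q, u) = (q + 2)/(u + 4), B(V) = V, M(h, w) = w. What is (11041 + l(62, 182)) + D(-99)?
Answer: 6882775/594 ≈ 11587.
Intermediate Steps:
H(q, u) = (2 + q)/(4 + u)
l(v, p) = 3*p
D(K) = (1/3 + K/6)/K (D(K) = ((2 + K)/(4 + 2))/K = ((2 + K)/6)/K = (1/3 + K/6)/K)
(11041 + l(62, 182)) + D(-99) = (11041 + 3*182) + (1/6)*(2 - 99)/(-99) = (11041 + 546) + (1/6)*(-1/99)*(-97) = 11587 + 97/594 = 6882775/594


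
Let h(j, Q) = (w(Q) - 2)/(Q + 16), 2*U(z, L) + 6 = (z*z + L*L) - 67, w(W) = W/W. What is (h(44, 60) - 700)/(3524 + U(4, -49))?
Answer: -53201/356896 ≈ -0.14907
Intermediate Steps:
w(W) = 1
U(z, L) = -73/2 + L²/2 + z²/2 (U(z, L) = -3 + ((z*z + L*L) - 67)/2 = -3 + ((z² + L²) - 67)/2 = -3 + ((L² + z²) - 67)/2 = -3 + (-67 + L² + z²)/2 = -3 + (-67/2 + L²/2 + z²/2) = -73/2 + L²/2 + z²/2)
h(j, Q) = -1/(16 + Q) (h(j, Q) = (1 - 2)/(Q + 16) = -1/(16 + Q))
(h(44, 60) - 700)/(3524 + U(4, -49)) = (-1/(16 + 60) - 700)/(3524 + (-73/2 + (½)*(-49)² + (½)*4²)) = (-1/76 - 700)/(3524 + (-73/2 + (½)*2401 + (½)*16)) = (-1*1/76 - 700)/(3524 + (-73/2 + 2401/2 + 8)) = (-1/76 - 700)/(3524 + 1172) = -53201/76/4696 = -53201/76*1/4696 = -53201/356896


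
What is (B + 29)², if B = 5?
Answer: 1156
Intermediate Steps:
(B + 29)² = (5 + 29)² = 34² = 1156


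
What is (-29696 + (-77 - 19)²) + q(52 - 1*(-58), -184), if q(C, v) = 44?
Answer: -20436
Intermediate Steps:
(-29696 + (-77 - 19)²) + q(52 - 1*(-58), -184) = (-29696 + (-77 - 19)²) + 44 = (-29696 + (-96)²) + 44 = (-29696 + 9216) + 44 = -20480 + 44 = -20436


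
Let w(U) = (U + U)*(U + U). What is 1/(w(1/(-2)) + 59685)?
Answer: 1/59686 ≈ 1.6754e-5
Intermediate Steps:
w(U) = 4*U² (w(U) = (2*U)*(2*U) = 4*U²)
1/(w(1/(-2)) + 59685) = 1/(4*(1/(-2))² + 59685) = 1/(4*(-½)² + 59685) = 1/(4*(¼) + 59685) = 1/(1 + 59685) = 1/59686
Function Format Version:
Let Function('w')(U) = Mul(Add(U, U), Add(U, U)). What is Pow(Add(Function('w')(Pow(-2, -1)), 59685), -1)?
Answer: Rational(1, 59686) ≈ 1.6754e-5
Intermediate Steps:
Function('w')(U) = Mul(4, Pow(U, 2)) (Function('w')(U) = Mul(Mul(2, U), Mul(2, U)) = Mul(4, Pow(U, 2)))
Pow(Add(Function('w')(Pow(-2, -1)), 59685), -1) = Pow(Add(Mul(4, Pow(Pow(-2, -1), 2)), 59685), -1) = Pow(Add(Mul(4, Pow(Rational(-1, 2), 2)), 59685), -1) = Pow(Add(Mul(4, Rational(1, 4)), 59685), -1) = Pow(Add(1, 59685), -1) = Pow(59686, -1) = Rational(1, 59686)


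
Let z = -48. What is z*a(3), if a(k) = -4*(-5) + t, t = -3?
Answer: -816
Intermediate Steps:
a(k) = 17 (a(k) = -4*(-5) - 3 = 20 - 3 = 17)
z*a(3) = -48*17 = -816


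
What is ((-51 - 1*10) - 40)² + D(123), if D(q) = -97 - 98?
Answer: 10006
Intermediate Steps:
D(q) = -195
((-51 - 1*10) - 40)² + D(123) = ((-51 - 1*10) - 40)² - 195 = ((-51 - 10) - 40)² - 195 = (-61 - 40)² - 195 = (-101)² - 195 = 10201 - 195 = 10006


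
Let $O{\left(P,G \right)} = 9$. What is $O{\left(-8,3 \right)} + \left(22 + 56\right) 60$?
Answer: $4689$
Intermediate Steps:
$O{\left(-8,3 \right)} + \left(22 + 56\right) 60 = 9 + \left(22 + 56\right) 60 = 9 + 78 \cdot 60 = 9 + 4680 = 4689$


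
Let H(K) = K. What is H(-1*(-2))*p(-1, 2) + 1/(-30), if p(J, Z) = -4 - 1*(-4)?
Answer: -1/30 ≈ -0.033333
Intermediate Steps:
p(J, Z) = 0 (p(J, Z) = -4 + 4 = 0)
H(-1*(-2))*p(-1, 2) + 1/(-30) = -1*(-2)*0 + 1/(-30) = 2*0 - 1/30 = 0 - 1/30 = -1/30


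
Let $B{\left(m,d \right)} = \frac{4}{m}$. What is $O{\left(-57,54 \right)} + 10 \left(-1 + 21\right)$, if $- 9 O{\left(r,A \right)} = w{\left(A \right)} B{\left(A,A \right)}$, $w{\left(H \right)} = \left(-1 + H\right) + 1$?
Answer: $\frac{1796}{9} \approx 199.56$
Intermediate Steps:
$w{\left(H \right)} = H$
$O{\left(r,A \right)} = - \frac{4}{9}$ ($O{\left(r,A \right)} = - \frac{A \frac{4}{A}}{9} = \left(- \frac{1}{9}\right) 4 = - \frac{4}{9}$)
$O{\left(-57,54 \right)} + 10 \left(-1 + 21\right) = - \frac{4}{9} + 10 \left(-1 + 21\right) = - \frac{4}{9} + 10 \cdot 20 = - \frac{4}{9} + 200 = \frac{1796}{9}$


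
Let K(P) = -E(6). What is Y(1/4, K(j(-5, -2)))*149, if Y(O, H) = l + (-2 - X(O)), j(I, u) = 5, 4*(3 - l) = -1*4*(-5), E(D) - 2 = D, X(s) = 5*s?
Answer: -3129/4 ≈ -782.25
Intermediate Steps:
E(D) = 2 + D
l = -2 (l = 3 - (-1*4)*(-5)/4 = 3 - (-1)*(-5) = 3 - ¼*20 = 3 - 5 = -2)
K(P) = -8 (K(P) = -(2 + 6) = -1*8 = -8)
Y(O, H) = -4 - 5*O (Y(O, H) = -2 + (-2 - 5*O) = -4 - 5*O)
Y(1/4, K(j(-5, -2)))*149 = (-4 - 5/4)*149 = -21/4*149 = -3129/4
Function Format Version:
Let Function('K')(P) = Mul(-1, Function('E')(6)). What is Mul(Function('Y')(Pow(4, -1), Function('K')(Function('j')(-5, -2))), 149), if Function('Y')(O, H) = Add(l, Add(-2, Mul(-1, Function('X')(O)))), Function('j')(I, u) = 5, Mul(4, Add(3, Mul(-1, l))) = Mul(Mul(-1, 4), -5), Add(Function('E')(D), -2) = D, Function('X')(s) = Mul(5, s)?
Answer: Rational(-3129, 4) ≈ -782.25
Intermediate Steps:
Function('E')(D) = Add(2, D)
l = -2 (l = Add(3, Mul(Rational(-1, 4), Mul(Mul(-1, 4), -5))) = Add(3, Mul(Rational(-1, 4), Mul(-4, -5))) = Add(3, Mul(Rational(-1, 4), 20)) = Add(3, -5) = -2)
Function('K')(P) = -8 (Function('K')(P) = Mul(-1, Add(2, 6)) = Mul(-1, 8) = -8)
Function('Y')(O, H) = Add(-4, Mul(-5, O)) (Function('Y')(O, H) = Add(-2, Add(-2, Mul(-1, Mul(5, O)))) = Add(-2, Add(-2, Mul(-5, O))) = Add(-4, Mul(-5, O)))
Mul(Function('Y')(Pow(4, -1), Function('K')(Function('j')(-5, -2))), 149) = Mul(Add(-4, Mul(-5, Pow(4, -1))), 149) = Mul(Add(-4, Mul(-5, Rational(1, 4))), 149) = Mul(Add(-4, Rational(-5, 4)), 149) = Mul(Rational(-21, 4), 149) = Rational(-3129, 4)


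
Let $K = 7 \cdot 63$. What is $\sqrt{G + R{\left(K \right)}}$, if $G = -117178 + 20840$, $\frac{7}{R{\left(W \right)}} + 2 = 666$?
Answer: $\frac{5 i \sqrt{424750342}}{332} \approx 310.38 i$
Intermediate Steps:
$K = 441$
$R{\left(W \right)} = \frac{7}{664}$ ($R{\left(W \right)} = \frac{7}{-2 + 666} = \frac{7}{664}$)
$G = -96338$
$\sqrt{G + R{\left(K \right)}} = \sqrt{-96338 + \frac{7}{664}} = \sqrt{- \frac{63968425}{664}} = \frac{5 i \sqrt{424750342}}{332}$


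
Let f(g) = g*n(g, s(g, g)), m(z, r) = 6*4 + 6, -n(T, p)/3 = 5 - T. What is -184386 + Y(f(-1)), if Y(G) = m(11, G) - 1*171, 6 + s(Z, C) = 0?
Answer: -184527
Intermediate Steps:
s(Z, C) = -6 (s(Z, C) = -6 + 0 = -6)
n(T, p) = -15 + 3*T (n(T, p) = -3*(5 - T) = -15 + 3*T)
m(z, r) = 30 (m(z, r) = 24 + 6 = 30)
f(g) = g*(-15 + 3*g)
Y(G) = -141 (Y(G) = 30 - 1*171 = 30 - 171 = -141)
-184386 + Y(f(-1)) = -184386 - 141 = -184527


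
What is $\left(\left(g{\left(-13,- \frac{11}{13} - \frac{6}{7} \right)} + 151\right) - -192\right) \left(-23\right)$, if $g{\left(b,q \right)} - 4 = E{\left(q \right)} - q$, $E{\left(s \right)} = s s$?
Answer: $- \frac{66967651}{8281} \approx -8086.9$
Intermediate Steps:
$E{\left(s \right)} = s^{2}$
$g{\left(b,q \right)} = 4 + q^{2} - q$ ($g{\left(b,q \right)} = 4 + \left(q^{2} - q\right) = 4 + q^{2} - q$)
$\left(\left(g{\left(-13,- \frac{11}{13} - \frac{6}{7} \right)} + 151\right) - -192\right) \left(-23\right) = \left(\left(\left(4 + \left(- \frac{11}{13} - \frac{6}{7}\right)^{2} - \left(- \frac{11}{13} - \frac{6}{7}\right)\right) + 151\right) - -192\right) \left(-23\right) = \left(\left(\left(4 + \left(\left(-11\right) \frac{1}{13} - \frac{6}{7}\right)^{2} - \left(\left(-11\right) \frac{1}{13} - \frac{6}{7}\right)\right) + 151\right) + 192\right) \left(-23\right) = \left(\left(\left(4 + \left(- \frac{11}{13} - \frac{6}{7}\right)^{2} - \left(- \frac{11}{13} - \frac{6}{7}\right)\right) + 151\right) + 192\right) \left(-23\right) = \left(\left(\left(4 + \left(- \frac{155}{91}\right)^{2} - - \frac{155}{91}\right) + 151\right) + 192\right) \left(-23\right) = \left(\left(\left(4 + \frac{24025}{8281} + \frac{155}{91}\right) + 151\right) + 192\right) \left(-23\right) = \left(\left(\frac{71254}{8281} + 151\right) + 192\right) \left(-23\right) = \left(\frac{1321685}{8281} + 192\right) \left(-23\right) = \frac{2911637}{8281} \left(-23\right) = - \frac{66967651}{8281}$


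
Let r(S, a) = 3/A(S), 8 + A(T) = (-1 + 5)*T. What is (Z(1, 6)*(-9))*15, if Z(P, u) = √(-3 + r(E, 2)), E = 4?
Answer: -135*I*√42/4 ≈ -218.73*I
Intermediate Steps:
A(T) = -8 + 4*T (A(T) = -8 + (-1 + 5)*T = -8 + 4*T)
r(S, a) = 3/(-8 + 4*S)
Z(P, u) = I*√42/4 (Z(P, u) = √(-3 + 3/(4*(-2 + 4))) = √(-3 + (¾)/2) = √(-3 + (¾)*(½)) = √(-3 + 3/8) = √(-21/8) = I*√42/4)
(Z(1, 6)*(-9))*15 = ((I*√42/4)*(-9))*15 = -9*I*√42/4*15 = -135*I*√42/4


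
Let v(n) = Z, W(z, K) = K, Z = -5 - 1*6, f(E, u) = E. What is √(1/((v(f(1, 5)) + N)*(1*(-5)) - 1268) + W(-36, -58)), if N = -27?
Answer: 5*I*√55022/154 ≈ 7.6158*I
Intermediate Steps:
Z = -11 (Z = -5 - 6 = -11)
v(n) = -11
√(1/((v(f(1, 5)) + N)*(1*(-5)) - 1268) + W(-36, -58)) = √(1/((-11 - 27)*(1*(-5)) - 1268) - 58) = √(1/(-38*(-5) - 1268) - 58) = √(1/(190 - 1268) - 58) = √(1/(-1078) - 58) = √(-1/1078 - 58) = √(-62525/1078) = 5*I*√55022/154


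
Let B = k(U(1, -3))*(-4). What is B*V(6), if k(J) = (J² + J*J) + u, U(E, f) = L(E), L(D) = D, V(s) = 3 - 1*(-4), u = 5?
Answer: -196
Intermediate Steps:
V(s) = 7 (V(s) = 3 + 4 = 7)
U(E, f) = E
k(J) = 5 + 2*J² (k(J) = (J² + J*J) + 5 = (J² + J²) + 5 = 2*J² + 5 = 5 + 2*J²)
B = -28 (B = (5 + 2*1²)*(-4) = (5 + 2*1)*(-4) = (5 + 2)*(-4) = 7*(-4) = -28)
B*V(6) = -28*7 = -196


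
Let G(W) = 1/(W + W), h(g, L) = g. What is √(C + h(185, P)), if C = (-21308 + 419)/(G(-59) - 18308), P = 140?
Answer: √797738094335/65465 ≈ 13.643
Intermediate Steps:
G(W) = 1/(2*W)
C = 74694/65465 (C = (-21308 + 419)/((½)/(-59) - 18308) = -20889/((½)*(-1/59) - 18308) = -20889/(-1/118 - 18308) = -20889/(-2160345/118) = -20889*(-118/2160345) = 74694/65465 ≈ 1.1410)
√(C + h(185, P)) = √(74694/65465 + 185) = √(12185719/65465) = √797738094335/65465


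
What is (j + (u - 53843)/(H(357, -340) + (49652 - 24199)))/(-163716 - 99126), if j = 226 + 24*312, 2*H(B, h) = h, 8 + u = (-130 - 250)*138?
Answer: -194926771/6645434286 ≈ -0.029332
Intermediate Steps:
u = -52448 (u = -8 + (-130 - 250)*138 = -8 - 380*138 = -8 - 52440 = -52448)
H(B, h) = h/2
j = 7714 (j = 226 + 7488 = 7714)
(j + (u - 53843)/(H(357, -340) + (49652 - 24199)))/(-163716 - 99126) = (7714 + (-52448 - 53843)/((1/2)*(-340) + (49652 - 24199)))/(-163716 - 99126) = (7714 - 106291/(-170 + 25453))/(-262842) = (7714 - 106291/25283)*(-1/262842) = (194926771/25283)*(-1/262842) = -194926771/6645434286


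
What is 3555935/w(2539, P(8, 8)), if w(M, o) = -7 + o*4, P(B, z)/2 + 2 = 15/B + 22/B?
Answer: 3555935/14 ≈ 2.5400e+5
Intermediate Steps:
P(B, z) = -4 + 74/B (P(B, z) = -4 + 2*(15/B + 22/B) = -4 + 2*(37/B) = -4 + 74/B)
w(M, o) = -7 + 4*o
3555935/w(2539, P(8, 8)) = 3555935/(-7 + 4*(-4 + 74/8)) = 3555935/(-7 + 4*(-4 + 74*(⅛))) = 3555935/(-7 + 4*(-4 + 37/4)) = 3555935/(-7 + 4*(21/4)) = 3555935/(-7 + 21) = 3555935/14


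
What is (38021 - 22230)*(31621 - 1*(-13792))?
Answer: 717116683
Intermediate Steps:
(38021 - 22230)*(31621 - 1*(-13792)) = 15791*(31621 + 13792) = 15791*45413 = 717116683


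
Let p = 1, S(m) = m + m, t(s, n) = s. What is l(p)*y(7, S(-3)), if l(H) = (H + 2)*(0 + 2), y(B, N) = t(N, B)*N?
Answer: 216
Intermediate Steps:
S(m) = 2*m
y(B, N) = N² (y(B, N) = N*N = N²)
l(H) = 4 + 2*H (l(H) = (2 + H)*2 = 4 + 2*H)
l(p)*y(7, S(-3)) = (4 + 2*1)*(2*(-3))² = (4 + 2)*(-6)² = 6*36 = 216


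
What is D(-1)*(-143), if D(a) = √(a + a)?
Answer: -143*I*√2 ≈ -202.23*I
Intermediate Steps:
D(a) = √2*√a (D(a) = √(2*a) = √2*√a)
D(-1)*(-143) = (√2*√(-1))*(-143) = (√2*I)*(-143) = (I*√2)*(-143) = -143*I*√2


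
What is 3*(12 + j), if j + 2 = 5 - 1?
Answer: 42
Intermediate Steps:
j = 2 (j = -2 + (5 - 1) = -2 + 4 = 2)
3*(12 + j) = 3*(12 + 2) = 3*14 = 42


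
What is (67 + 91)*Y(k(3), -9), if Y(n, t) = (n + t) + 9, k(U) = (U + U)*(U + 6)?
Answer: 8532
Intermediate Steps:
k(U) = 2*U*(6 + U) (k(U) = (2*U)*(6 + U) = 2*U*(6 + U))
Y(n, t) = 9 + n + t
(67 + 91)*Y(k(3), -9) = (67 + 91)*(9 + 2*3*(6 + 3) - 9) = 158*(9 + 2*3*9 - 9) = 158*(9 + 54 - 9) = 158*54 = 8532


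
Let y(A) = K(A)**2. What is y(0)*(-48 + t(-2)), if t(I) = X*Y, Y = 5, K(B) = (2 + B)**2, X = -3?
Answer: -1008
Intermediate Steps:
t(I) = -15 (t(I) = -3*5 = -15)
y(A) = (2 + A)**4 (y(A) = ((2 + A)**2)**2 = (2 + A)**4)
y(0)*(-48 + t(-2)) = (2 + 0)**4*(-48 - 15) = 2**4*(-63) = 16*(-63) = -1008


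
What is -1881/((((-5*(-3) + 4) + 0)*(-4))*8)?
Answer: 99/32 ≈ 3.0938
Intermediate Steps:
-1881/((((-5*(-3) + 4) + 0)*(-4))*8) = -1881/((((15 + 4) + 0)*(-4))*8) = -1881/(((19 + 0)*(-4))*8) = -1881/((19*(-4))*8) = -1881/(-76*8) = -1881/(-608) = -1/608*(-1881) = 99/32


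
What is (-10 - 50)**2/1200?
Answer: 3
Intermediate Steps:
(-10 - 50)**2/1200 = (-60)**2*(1/1200) = 3600*(1/1200) = 3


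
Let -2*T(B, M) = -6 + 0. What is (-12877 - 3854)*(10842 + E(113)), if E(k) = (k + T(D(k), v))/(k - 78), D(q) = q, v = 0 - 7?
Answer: -6350853366/35 ≈ -1.8145e+8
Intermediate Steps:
v = -7
T(B, M) = 3 (T(B, M) = -(-6 + 0)/2 = -½*(-6) = 3)
E(k) = (3 + k)/(-78 + k) (E(k) = (k + 3)/(k - 78) = (3 + k)/(-78 + k))
(-12877 - 3854)*(10842 + E(113)) = (-12877 - 3854)*(10842 + (3 + 113)/(-78 + 113)) = -16731*(10842 + 116/35) = -16731*379586/35 = -6350853366/35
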